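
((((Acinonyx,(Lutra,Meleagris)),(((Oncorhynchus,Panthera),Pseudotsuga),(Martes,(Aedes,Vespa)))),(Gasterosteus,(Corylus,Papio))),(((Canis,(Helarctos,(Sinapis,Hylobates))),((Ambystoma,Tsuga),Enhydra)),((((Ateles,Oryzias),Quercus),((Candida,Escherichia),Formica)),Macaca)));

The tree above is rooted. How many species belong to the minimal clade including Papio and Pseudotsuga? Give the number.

12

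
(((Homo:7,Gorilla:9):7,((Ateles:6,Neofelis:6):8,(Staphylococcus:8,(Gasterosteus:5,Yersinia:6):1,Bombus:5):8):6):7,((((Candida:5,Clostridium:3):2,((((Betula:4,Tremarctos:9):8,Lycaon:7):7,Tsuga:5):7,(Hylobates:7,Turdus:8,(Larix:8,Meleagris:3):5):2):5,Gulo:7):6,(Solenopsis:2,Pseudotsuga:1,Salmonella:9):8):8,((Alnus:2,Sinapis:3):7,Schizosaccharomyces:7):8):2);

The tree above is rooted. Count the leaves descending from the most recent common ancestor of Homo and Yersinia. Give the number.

The MRCA of Homo and Yersinia is the node subtending ((Homo,Gorilla),((Ateles,Neofelis),(Staphylococcus,(Gasterosteus,Yersinia),Bombus))).
That clade contains 8 terminal taxa: Ateles, Bombus, Gasterosteus, Gorilla, Homo, Neofelis, Staphylococcus, Yersinia.

8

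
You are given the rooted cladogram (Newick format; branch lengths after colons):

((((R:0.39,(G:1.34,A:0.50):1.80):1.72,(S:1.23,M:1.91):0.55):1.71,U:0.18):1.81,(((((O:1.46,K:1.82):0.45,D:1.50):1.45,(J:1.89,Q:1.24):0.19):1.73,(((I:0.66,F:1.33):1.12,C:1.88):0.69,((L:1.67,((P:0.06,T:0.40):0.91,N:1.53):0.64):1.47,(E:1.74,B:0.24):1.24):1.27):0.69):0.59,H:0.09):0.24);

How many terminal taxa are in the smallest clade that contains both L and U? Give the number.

The MRCA of L and U is the root, so the clade is the entire tree.
That clade contains 21 terminal taxa: A, B, C, D, E, F, G, H, I, J, K, L, M, N, O, P, Q, R, S, T, U.

21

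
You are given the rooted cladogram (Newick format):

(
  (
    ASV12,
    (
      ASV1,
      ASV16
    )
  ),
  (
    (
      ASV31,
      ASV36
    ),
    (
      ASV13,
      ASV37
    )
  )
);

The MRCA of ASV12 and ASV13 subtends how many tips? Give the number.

7

The MRCA of ASV12 and ASV13 is the root, so the clade is the entire tree.
That clade contains 7 terminal taxa: ASV1, ASV12, ASV13, ASV16, ASV31, ASV36, ASV37.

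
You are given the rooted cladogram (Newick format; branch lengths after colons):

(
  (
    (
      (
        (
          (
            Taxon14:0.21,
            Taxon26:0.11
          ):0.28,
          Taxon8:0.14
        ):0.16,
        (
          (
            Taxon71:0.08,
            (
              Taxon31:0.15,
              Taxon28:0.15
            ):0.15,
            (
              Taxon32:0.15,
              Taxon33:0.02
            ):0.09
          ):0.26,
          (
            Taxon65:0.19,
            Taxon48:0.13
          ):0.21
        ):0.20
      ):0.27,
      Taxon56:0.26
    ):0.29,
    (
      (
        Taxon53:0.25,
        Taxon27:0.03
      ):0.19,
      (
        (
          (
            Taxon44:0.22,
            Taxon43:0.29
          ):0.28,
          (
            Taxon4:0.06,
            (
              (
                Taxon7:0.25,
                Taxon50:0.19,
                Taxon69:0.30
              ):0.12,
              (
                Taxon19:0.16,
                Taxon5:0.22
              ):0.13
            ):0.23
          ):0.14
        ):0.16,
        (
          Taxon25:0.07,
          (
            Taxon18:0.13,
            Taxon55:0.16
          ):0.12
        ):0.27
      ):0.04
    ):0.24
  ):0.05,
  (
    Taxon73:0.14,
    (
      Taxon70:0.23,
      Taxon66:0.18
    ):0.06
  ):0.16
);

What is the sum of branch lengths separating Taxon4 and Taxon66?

1.09

The path runs Taxon4 → … → MRCA → … → Taxon66; the MRCA is the root of the tree.
Branch lengths along that path: 0.06 + 0.14 + 0.16 + 0.04 + 0.24 + 0.05 + 0.16 + 0.06 + 0.18 = 1.09.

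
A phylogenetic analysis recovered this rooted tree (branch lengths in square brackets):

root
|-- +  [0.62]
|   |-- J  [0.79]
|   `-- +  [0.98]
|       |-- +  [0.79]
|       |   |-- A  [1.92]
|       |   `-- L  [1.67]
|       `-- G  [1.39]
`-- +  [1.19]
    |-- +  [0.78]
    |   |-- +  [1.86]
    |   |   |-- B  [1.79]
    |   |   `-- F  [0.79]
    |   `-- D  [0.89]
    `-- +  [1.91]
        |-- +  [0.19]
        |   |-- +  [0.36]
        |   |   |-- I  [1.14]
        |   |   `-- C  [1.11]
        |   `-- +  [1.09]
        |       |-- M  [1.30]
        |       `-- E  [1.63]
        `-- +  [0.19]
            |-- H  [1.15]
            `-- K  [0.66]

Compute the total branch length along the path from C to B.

The path runs C → … → MRCA → … → B; the MRCA is the node subtending (((B,F),D),(((I,C),(M,E)),(H,K))).
Branch lengths along that path: 1.11 + 0.36 + 0.19 + 1.91 + 0.78 + 1.86 + 1.79 = 8.00.

8.00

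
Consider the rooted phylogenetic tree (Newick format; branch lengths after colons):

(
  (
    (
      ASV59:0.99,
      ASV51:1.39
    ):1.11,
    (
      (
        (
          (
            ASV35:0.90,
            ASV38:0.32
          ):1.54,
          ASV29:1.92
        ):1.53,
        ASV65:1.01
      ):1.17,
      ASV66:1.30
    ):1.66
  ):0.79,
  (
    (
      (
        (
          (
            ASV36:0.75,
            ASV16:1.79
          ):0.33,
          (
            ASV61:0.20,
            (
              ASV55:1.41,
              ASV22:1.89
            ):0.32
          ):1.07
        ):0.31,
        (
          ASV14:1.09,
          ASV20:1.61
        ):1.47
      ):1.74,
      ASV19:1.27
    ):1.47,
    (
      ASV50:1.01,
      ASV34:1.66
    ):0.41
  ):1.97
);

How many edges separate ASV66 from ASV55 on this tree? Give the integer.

10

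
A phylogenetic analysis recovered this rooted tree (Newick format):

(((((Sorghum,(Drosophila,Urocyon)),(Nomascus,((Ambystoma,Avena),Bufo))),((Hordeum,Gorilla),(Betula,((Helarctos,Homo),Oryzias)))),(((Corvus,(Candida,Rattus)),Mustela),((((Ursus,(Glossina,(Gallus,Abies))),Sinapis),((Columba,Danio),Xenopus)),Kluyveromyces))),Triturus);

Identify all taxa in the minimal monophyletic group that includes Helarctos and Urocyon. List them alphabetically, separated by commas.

Ambystoma, Avena, Betula, Bufo, Drosophila, Gorilla, Helarctos, Homo, Hordeum, Nomascus, Oryzias, Sorghum, Urocyon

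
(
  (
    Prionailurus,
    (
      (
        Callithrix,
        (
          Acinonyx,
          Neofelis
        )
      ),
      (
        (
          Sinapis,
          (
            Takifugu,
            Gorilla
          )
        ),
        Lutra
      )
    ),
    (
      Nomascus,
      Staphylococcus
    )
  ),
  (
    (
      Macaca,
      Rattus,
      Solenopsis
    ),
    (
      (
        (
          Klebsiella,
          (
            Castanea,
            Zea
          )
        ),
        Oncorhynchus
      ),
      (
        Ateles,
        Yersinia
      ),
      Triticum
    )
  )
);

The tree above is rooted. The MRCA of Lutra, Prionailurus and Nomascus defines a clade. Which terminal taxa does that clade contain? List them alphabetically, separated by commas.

Tracing Lutra: it sits inside ((Sinapis,(Takifugu,Gorilla)),Lutra).
Tracing Prionailurus: it sits inside (Prionailurus,((Callithrix,(Acinonyx,Neofelis)),((Sinapis,(Takifugu,Gorilla)),Lutra)),(Nomascus,Staphylococcus)).
Tracing Nomascus: it sits inside (Nomascus,Staphylococcus).
The smallest clade enclosing all 3 is (Prionailurus,((Callithrix,(Acinonyx,Neofelis)),((Sinapis,(Takifugu,Gorilla)),Lutra)),(Nomascus,Staphylococcus)); the answer is its 10 terminal taxa in alphabetical order.

Acinonyx, Callithrix, Gorilla, Lutra, Neofelis, Nomascus, Prionailurus, Sinapis, Staphylococcus, Takifugu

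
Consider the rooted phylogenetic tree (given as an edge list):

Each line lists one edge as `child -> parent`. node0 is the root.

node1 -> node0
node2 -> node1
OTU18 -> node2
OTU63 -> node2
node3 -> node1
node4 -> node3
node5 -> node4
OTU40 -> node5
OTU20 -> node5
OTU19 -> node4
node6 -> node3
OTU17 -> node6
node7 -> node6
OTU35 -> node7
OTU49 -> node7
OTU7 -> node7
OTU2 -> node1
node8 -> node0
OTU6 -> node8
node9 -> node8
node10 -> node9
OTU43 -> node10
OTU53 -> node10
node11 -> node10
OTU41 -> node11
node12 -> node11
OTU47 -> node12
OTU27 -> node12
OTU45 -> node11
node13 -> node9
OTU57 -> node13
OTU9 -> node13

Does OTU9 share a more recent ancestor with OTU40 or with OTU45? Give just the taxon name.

The MRCA of OTU9 and OTU45 subtends ((OTU43,OTU53,(OTU41,(OTU47,OTU27),OTU45)),(OTU57,OTU9)) (8 taxa).
The MRCA of OTU9 and OTU40 is the root, subtending the entire tree (19 taxa).
The first is nested inside the second, so OTU9 shares a more recent common ancestor with OTU45.

OTU45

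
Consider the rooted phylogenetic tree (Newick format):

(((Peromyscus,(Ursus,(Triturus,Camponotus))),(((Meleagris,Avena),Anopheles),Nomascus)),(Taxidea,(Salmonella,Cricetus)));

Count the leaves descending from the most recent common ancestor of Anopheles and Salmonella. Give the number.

The MRCA of Anopheles and Salmonella is the root, so the clade is the entire tree.
That clade contains 11 terminal taxa: Anopheles, Avena, Camponotus, Cricetus, Meleagris, Nomascus, Peromyscus, Salmonella, Taxidea, Triturus, Ursus.

11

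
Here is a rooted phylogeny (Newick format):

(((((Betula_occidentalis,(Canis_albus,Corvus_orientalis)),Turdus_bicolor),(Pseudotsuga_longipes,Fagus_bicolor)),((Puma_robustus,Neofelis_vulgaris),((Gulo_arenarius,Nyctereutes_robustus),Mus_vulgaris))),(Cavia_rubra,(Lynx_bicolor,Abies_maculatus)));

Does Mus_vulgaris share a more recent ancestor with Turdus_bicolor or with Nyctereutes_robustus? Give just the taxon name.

The MRCA of Mus_vulgaris and Nyctereutes_robustus subtends ((Gulo_arenarius,Nyctereutes_robustus),Mus_vulgaris) (3 taxa).
The MRCA of Mus_vulgaris and Turdus_bicolor subtends ((((Betula_occidentalis,(Canis_albus,Corvus_orientalis)),Turdus_bicolor),(Pseudotsuga_longipes,Fagus_bicolor)),((Puma_robustus,Neofelis_vulgaris),((Gulo_arenarius,Nyctereutes_robustus),Mus_vulgaris))) (11 taxa).
The first is nested inside the second, so Mus_vulgaris shares a more recent common ancestor with Nyctereutes_robustus.

Nyctereutes_robustus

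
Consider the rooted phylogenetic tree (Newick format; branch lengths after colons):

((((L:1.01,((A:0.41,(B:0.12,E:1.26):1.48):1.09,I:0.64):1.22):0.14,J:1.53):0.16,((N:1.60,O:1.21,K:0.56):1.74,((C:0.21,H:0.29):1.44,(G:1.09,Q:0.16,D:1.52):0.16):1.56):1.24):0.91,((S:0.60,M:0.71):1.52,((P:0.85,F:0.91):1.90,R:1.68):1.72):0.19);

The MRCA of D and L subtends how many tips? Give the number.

The MRCA of D and L is the node subtending (((L,((A,(B,E)),I)),J),((N,O,K),((C,H),(G,Q,D)))).
That clade contains 14 terminal taxa: A, B, C, D, E, G, H, I, J, K, L, N, O, Q.

14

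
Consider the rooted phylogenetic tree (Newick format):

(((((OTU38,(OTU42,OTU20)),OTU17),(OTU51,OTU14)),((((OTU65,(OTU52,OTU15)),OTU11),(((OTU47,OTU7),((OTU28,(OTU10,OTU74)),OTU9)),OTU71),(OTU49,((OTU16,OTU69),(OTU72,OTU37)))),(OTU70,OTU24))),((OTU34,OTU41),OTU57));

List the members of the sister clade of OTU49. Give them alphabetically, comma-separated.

OTU49 attaches to the tree at the node subtending (OTU49,((OTU16,OTU69),(OTU72,OTU37))).
The other lineage descending from that same node — the sister group — is ((OTU16,OTU69),(OTU72,OTU37)); its 4 tips in alphabetical order are the answer.

OTU16, OTU37, OTU69, OTU72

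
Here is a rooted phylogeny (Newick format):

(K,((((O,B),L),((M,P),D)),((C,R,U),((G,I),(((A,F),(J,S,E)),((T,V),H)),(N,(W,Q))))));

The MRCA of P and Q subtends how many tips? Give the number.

The MRCA of P and Q is the node subtending ((((O,B),L),((M,P),D)),((C,R,U),((G,I),(((A,F),(J,S,E)),((T,V),H)),(N,(W,Q))))).
That clade contains 22 terminal taxa: A, B, C, D, E, F, G, H, I, J, L, M, N, O, P, Q, R, S, T, U, V, W.

22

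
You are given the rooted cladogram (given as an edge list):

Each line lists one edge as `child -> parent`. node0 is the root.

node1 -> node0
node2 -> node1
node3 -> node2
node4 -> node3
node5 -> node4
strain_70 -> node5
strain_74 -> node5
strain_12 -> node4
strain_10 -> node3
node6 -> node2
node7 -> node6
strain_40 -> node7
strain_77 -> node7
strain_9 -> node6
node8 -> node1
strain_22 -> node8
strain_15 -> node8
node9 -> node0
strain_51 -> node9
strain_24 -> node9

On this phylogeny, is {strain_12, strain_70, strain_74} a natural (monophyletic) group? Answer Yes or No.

Yes

The most recent common ancestor of these taxa subtends ((strain_70,strain_74),strain_12).
That clade has exactly 3 tips — every listed taxon and nothing else — so the group is monophyletic.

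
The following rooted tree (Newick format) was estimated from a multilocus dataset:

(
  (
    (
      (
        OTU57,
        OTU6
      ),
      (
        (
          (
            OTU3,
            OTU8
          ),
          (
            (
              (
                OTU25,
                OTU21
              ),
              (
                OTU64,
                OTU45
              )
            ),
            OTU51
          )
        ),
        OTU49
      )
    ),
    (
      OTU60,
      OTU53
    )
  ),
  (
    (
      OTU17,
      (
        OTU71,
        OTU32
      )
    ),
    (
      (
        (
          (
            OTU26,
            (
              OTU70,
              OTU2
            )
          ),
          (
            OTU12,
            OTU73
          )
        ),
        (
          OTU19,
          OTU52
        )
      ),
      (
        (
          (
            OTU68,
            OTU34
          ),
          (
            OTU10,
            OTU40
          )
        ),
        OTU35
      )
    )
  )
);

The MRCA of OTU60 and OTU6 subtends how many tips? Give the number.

12

The MRCA of OTU60 and OTU6 is the node subtending (((OTU57,OTU6),(((OTU3,OTU8),(((OTU25,OTU21),(OTU64,OTU45)),OTU51)),OTU49)),(OTU60,OTU53)).
That clade contains 12 terminal taxa: OTU21, OTU25, OTU3, OTU45, OTU49, OTU51, OTU53, OTU57, OTU6, OTU60, OTU64, OTU8.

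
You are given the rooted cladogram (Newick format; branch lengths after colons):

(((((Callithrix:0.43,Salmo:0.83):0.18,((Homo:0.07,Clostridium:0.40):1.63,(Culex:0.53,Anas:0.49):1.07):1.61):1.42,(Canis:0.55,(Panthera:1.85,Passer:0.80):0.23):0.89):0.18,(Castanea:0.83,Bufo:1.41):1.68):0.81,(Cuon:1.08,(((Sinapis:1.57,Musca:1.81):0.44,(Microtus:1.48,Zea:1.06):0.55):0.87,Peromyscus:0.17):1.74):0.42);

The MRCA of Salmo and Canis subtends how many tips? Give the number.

The MRCA of Salmo and Canis is the node subtending (((Callithrix,Salmo),((Homo,Clostridium),(Culex,Anas))),(Canis,(Panthera,Passer))).
That clade contains 9 terminal taxa: Anas, Callithrix, Canis, Clostridium, Culex, Homo, Panthera, Passer, Salmo.

9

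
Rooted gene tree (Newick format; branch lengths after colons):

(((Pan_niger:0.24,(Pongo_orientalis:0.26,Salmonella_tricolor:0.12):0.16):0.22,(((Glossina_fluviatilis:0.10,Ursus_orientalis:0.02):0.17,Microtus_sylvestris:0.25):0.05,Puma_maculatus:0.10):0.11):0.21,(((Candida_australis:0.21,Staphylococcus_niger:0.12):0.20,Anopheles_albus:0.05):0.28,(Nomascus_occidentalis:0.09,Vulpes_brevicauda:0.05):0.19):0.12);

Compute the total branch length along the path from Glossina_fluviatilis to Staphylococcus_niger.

The path runs Glossina_fluviatilis → … → MRCA → … → Staphylococcus_niger; the MRCA is the root of the tree.
Branch lengths along that path: 0.10 + 0.17 + 0.05 + 0.11 + 0.21 + 0.12 + 0.28 + 0.20 + 0.12 = 1.36.

1.36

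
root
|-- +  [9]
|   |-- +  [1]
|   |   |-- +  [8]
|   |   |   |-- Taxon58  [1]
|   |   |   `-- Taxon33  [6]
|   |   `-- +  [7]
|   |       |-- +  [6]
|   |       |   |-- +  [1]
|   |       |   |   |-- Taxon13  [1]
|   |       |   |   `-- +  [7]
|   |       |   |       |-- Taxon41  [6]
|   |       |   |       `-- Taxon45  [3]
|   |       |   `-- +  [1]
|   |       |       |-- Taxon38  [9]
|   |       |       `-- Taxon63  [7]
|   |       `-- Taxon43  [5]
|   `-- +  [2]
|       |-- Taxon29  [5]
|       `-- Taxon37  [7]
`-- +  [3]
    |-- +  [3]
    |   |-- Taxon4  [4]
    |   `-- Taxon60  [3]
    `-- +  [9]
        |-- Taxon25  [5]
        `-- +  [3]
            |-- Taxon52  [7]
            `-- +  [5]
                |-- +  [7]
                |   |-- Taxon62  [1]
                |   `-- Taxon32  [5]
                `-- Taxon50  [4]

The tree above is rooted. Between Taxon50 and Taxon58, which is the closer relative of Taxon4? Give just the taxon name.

Taxon50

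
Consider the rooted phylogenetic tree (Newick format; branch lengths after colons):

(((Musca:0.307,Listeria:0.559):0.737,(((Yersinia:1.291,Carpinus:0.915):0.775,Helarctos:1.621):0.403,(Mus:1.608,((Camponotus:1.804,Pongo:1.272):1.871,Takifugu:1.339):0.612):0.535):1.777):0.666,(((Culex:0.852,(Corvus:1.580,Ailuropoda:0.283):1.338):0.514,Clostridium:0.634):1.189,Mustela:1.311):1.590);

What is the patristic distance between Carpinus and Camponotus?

6.915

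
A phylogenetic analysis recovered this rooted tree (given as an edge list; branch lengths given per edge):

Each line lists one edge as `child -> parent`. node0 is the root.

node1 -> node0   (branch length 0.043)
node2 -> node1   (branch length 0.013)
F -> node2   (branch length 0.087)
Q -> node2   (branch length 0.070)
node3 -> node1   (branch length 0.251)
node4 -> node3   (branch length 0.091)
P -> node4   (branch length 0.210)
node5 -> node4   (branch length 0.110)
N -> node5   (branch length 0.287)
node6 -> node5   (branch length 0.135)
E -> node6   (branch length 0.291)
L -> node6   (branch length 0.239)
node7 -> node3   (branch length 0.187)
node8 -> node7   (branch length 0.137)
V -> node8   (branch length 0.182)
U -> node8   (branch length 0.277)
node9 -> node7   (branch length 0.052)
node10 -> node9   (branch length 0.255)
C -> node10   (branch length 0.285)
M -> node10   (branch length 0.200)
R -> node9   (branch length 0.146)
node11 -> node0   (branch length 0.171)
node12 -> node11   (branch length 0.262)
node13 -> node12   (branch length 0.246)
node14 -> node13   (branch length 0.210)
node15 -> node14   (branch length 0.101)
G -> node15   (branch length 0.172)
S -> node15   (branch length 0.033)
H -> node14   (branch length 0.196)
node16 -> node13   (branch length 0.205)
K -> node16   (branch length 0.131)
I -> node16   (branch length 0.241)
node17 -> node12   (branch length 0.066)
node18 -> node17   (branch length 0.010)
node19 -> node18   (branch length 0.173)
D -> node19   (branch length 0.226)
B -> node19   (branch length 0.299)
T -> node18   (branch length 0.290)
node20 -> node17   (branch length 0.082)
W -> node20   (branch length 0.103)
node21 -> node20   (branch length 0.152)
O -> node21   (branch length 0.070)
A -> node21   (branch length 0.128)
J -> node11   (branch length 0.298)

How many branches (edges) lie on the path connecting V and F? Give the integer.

The MRCA of V and F is the node subtending ((F,Q),((P,(N,(E,L))),((V,U),((C,M),R)))).
From V up to that node: 4 branches. From F up to the same node: 2 branches. Total: 4 + 2 = 6.

6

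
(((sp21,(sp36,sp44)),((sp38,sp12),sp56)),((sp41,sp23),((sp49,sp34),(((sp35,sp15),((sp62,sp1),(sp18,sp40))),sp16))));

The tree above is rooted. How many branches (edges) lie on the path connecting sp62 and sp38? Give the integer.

The MRCA of sp62 and sp38 is the root of the tree.
From sp62 up to that node: 7 branches. From sp38 up to the same node: 4 branches. Total: 7 + 4 = 11.

11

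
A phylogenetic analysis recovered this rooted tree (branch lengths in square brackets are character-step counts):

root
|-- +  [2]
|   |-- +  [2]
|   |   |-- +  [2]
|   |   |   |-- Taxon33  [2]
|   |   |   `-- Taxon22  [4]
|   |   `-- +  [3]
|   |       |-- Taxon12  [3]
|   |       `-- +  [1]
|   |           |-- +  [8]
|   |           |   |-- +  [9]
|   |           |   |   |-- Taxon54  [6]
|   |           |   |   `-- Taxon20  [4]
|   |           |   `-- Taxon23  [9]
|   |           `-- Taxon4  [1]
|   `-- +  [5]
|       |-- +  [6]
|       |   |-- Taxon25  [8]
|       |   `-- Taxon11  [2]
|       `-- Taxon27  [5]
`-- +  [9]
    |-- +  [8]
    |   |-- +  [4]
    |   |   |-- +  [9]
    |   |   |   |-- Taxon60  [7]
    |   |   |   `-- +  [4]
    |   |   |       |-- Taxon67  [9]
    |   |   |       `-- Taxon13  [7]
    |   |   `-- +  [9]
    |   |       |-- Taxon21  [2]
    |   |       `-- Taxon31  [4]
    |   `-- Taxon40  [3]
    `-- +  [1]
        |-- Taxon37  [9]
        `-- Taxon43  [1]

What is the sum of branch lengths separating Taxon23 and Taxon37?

44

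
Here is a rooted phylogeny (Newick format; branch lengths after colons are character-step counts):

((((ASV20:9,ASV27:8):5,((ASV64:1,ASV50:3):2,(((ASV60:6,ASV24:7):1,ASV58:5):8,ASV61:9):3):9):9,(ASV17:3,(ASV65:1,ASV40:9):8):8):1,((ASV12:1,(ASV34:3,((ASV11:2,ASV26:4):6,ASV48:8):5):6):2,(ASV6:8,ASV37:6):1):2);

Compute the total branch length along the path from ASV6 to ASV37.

The path runs ASV6 → … → MRCA → … → ASV37; the MRCA is the node subtending (ASV6,ASV37).
Branch lengths along that path: 8 + 6 = 14.

14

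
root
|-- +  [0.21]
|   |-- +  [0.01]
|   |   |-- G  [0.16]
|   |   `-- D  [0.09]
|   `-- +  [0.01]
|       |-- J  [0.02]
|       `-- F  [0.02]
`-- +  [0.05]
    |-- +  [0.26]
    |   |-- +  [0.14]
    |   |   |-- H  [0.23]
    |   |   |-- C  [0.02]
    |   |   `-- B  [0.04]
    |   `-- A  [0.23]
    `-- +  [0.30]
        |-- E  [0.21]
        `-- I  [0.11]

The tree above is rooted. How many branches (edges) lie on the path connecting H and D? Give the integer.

7

The MRCA of H and D is the root of the tree.
From H up to that node: 4 branches. From D up to the same node: 3 branches. Total: 4 + 3 = 7.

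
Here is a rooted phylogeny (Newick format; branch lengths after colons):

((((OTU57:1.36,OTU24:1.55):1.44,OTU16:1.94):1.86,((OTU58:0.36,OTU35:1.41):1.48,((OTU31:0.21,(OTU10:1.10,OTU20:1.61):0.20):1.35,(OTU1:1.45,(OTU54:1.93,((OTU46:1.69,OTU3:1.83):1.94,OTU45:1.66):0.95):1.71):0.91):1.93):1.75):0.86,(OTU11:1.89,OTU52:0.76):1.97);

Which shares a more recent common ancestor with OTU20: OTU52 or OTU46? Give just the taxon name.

The MRCA of OTU20 and OTU46 subtends ((OTU31,(OTU10,OTU20)),(OTU1,(OTU54,((OTU46,OTU3),OTU45)))) (8 taxa).
The MRCA of OTU20 and OTU52 is the root, subtending the entire tree (15 taxa).
The first is nested inside the second, so OTU20 shares a more recent common ancestor with OTU46.

OTU46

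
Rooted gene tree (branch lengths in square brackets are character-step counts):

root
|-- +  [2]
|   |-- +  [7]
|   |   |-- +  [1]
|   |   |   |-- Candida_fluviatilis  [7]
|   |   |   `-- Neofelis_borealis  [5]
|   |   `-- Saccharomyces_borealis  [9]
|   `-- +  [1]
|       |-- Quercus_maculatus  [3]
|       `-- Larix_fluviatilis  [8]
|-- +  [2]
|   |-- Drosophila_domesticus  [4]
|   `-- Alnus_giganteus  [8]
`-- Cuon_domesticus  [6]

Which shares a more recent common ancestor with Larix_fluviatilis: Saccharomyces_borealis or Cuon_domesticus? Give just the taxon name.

The MRCA of Larix_fluviatilis and Saccharomyces_borealis subtends (((Candida_fluviatilis,Neofelis_borealis),Saccharomyces_borealis),(Quercus_maculatus,Larix_fluviatilis)) (5 taxa).
The MRCA of Larix_fluviatilis and Cuon_domesticus is the root, subtending the entire tree (8 taxa).
The first is nested inside the second, so Larix_fluviatilis shares a more recent common ancestor with Saccharomyces_borealis.

Saccharomyces_borealis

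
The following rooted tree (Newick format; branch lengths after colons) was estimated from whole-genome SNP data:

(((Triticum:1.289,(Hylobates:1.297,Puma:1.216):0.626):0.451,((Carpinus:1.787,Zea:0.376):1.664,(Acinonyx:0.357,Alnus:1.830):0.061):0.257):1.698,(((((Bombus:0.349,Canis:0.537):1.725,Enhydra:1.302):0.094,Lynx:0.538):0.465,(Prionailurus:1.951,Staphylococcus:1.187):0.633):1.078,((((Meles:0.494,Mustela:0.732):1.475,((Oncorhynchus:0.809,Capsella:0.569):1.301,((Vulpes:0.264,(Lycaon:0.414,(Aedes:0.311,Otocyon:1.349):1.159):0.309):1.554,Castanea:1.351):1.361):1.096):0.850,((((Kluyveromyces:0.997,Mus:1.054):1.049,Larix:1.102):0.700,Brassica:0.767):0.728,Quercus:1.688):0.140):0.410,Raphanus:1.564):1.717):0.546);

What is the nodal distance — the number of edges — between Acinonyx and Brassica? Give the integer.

The MRCA of Acinonyx and Brassica is the root of the tree.
From Acinonyx up to that node: 4 branches. From Brassica up to the same node: 6 branches. Total: 4 + 6 = 10.

10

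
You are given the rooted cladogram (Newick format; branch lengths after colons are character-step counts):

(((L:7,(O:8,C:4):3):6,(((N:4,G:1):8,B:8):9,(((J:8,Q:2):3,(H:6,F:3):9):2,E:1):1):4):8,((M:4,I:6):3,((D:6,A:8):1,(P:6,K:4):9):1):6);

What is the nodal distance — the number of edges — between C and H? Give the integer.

8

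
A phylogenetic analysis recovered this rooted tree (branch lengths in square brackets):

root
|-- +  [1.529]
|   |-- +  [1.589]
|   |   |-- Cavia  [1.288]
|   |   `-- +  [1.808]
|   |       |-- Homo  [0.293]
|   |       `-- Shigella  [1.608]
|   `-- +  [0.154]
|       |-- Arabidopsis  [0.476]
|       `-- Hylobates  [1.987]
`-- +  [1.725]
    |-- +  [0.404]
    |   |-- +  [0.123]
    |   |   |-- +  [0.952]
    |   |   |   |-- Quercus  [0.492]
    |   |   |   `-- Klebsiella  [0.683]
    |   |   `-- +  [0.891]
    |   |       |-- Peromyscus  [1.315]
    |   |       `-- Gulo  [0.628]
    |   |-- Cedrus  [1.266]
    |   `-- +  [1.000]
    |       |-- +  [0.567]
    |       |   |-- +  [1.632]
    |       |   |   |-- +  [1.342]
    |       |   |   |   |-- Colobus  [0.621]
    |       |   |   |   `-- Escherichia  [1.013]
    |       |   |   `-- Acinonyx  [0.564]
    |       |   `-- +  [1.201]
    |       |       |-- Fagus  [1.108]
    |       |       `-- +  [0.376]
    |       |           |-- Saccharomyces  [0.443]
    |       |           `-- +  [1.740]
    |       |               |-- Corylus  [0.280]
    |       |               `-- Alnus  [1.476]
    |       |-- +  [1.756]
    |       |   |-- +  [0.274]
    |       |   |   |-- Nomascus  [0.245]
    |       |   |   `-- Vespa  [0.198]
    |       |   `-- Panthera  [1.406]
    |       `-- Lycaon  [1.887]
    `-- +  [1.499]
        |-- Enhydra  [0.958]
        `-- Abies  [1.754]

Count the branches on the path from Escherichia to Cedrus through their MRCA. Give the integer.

6

The MRCA of Escherichia and Cedrus is the node subtending (((Quercus,Klebsiella),(Peromyscus,Gulo)),Cedrus,((((Colobus,Escherichia),Acinonyx),(Fagus,(Saccharomyces,(Corylus,Alnus)))),((Nomascus,Vespa),Panthera),Lycaon)).
From Escherichia up to that node: 5 branches. From Cedrus up to the same node: 1 branch. Total: 5 + 1 = 6.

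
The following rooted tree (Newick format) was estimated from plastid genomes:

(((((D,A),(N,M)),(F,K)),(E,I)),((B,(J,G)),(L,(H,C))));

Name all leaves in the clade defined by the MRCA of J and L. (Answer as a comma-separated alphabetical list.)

B, C, G, H, J, L

Tracing J: it sits inside (J,G).
Tracing L: it sits inside (L,(H,C)).
The smallest clade enclosing both is ((B,(J,G)),(L,(H,C))); the answer is its 6 terminal taxa in alphabetical order.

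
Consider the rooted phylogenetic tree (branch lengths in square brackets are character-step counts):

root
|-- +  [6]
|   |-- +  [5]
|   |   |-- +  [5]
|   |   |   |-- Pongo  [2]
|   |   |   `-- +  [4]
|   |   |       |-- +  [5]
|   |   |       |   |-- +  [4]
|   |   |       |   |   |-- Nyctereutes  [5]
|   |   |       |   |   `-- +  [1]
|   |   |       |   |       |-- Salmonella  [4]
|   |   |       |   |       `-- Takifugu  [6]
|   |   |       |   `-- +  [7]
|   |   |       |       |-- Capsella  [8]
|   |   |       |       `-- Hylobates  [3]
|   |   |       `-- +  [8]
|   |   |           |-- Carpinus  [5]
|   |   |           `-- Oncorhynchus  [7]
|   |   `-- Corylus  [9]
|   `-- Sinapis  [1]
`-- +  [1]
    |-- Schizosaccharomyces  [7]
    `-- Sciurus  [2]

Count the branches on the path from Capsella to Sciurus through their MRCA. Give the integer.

9

The MRCA of Capsella and Sciurus is the root of the tree.
From Capsella up to that node: 7 branches. From Sciurus up to the same node: 2 branches. Total: 7 + 2 = 9.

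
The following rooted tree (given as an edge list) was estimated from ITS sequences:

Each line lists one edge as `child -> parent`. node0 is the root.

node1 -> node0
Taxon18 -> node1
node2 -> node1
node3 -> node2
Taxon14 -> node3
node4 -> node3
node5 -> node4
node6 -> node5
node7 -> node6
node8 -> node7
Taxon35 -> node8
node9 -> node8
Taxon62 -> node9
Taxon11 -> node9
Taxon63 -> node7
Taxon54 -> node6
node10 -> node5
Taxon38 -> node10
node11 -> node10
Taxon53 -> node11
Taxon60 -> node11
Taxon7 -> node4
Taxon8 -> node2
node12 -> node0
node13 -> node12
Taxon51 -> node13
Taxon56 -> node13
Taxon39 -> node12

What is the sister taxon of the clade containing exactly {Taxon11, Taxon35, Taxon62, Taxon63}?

Taxon54

The clade containing exactly {Taxon11, Taxon35, Taxon62, Taxon63} attaches to the tree at the node subtending (((Taxon35,(Taxon62,Taxon11)),Taxon63),Taxon54).
The other lineage descending from that same node — the sister group — is the single tip Taxon54.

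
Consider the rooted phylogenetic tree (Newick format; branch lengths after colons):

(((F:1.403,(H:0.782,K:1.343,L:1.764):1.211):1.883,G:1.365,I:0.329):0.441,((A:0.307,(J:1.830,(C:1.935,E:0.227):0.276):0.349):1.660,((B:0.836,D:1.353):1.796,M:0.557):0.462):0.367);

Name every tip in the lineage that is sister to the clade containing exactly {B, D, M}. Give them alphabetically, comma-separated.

The clade containing exactly {B, D, M} attaches to the tree at the node subtending ((A,(J,(C,E))),((B,D),M)).
The other lineage descending from that same node — the sister group — is (A,(J,(C,E))); its 4 tips in alphabetical order are the answer.

A, C, E, J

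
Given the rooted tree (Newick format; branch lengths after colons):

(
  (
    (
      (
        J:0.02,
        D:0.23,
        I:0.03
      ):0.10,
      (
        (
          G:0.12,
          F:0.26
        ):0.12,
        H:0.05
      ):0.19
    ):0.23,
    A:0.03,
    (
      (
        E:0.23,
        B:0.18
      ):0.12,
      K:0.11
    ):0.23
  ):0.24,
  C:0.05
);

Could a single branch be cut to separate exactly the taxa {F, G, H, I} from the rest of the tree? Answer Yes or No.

No

The MRCA of the listed taxa subtends ((J,D,I),((G,F),H)).
That clade also contains D, J, which are not in the proposed group, so the group is not monophyletic.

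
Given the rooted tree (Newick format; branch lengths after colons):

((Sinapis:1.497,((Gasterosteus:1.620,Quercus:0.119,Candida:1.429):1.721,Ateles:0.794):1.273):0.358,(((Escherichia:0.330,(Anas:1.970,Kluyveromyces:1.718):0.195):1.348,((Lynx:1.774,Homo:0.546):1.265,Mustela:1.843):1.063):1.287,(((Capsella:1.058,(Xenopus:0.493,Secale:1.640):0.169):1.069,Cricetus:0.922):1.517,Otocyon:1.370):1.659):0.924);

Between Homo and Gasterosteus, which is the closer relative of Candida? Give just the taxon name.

Gasterosteus

The MRCA of Candida and Gasterosteus subtends (Gasterosteus,Quercus,Candida) (3 taxa).
The MRCA of Candida and Homo is the root, subtending the entire tree (16 taxa).
The first is nested inside the second, so Candida shares a more recent common ancestor with Gasterosteus.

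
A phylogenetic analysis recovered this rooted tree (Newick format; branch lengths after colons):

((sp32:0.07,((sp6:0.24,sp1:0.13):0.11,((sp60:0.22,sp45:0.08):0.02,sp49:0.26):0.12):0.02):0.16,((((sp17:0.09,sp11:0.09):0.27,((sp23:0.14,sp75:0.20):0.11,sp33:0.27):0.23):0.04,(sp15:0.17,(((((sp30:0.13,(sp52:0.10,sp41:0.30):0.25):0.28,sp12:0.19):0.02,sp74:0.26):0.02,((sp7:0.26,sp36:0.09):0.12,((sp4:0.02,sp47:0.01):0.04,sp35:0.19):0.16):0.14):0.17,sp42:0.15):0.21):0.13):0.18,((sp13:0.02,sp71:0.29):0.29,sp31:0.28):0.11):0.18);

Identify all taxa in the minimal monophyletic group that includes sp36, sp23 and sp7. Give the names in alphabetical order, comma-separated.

sp11, sp12, sp15, sp17, sp23, sp30, sp33, sp35, sp36, sp4, sp41, sp42, sp47, sp52, sp7, sp74, sp75

Tracing sp36: it sits inside (sp7,sp36).
Tracing sp23: it sits inside (sp23,sp75).
Tracing sp7: it sits inside (sp7,sp36).
The smallest clade enclosing all 3 is (((sp17,sp11),((sp23,sp75),sp33)),(sp15,(((((sp30,(sp52,sp41)),sp12),sp74),((sp7,sp36),((sp4,sp47),sp35))),sp42))); the answer is its 17 terminal taxa in alphabetical order.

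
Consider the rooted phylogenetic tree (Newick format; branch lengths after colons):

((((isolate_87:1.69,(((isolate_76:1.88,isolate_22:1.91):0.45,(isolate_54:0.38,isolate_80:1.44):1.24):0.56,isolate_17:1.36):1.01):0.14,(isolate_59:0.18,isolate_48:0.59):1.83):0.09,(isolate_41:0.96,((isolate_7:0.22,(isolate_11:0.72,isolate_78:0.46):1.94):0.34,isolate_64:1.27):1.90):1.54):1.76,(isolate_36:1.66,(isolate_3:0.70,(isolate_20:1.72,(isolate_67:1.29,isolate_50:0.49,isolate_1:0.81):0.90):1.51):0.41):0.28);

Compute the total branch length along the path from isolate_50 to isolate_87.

The path runs isolate_50 → … → MRCA → … → isolate_87; the MRCA is the root of the tree.
Branch lengths along that path: 0.49 + 0.90 + 1.51 + 0.41 + 0.28 + 1.76 + 0.09 + 0.14 + 1.69 = 7.27.

7.27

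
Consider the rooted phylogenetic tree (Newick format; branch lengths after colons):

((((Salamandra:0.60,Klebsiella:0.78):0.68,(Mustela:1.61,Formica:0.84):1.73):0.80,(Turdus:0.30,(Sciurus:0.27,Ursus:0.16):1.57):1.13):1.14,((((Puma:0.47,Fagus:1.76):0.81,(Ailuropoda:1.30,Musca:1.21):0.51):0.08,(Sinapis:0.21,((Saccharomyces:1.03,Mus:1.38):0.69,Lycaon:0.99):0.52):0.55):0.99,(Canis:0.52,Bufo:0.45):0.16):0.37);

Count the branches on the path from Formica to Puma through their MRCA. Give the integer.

9

The MRCA of Formica and Puma is the root of the tree.
From Formica up to that node: 4 branches. From Puma up to the same node: 5 branches. Total: 4 + 5 = 9.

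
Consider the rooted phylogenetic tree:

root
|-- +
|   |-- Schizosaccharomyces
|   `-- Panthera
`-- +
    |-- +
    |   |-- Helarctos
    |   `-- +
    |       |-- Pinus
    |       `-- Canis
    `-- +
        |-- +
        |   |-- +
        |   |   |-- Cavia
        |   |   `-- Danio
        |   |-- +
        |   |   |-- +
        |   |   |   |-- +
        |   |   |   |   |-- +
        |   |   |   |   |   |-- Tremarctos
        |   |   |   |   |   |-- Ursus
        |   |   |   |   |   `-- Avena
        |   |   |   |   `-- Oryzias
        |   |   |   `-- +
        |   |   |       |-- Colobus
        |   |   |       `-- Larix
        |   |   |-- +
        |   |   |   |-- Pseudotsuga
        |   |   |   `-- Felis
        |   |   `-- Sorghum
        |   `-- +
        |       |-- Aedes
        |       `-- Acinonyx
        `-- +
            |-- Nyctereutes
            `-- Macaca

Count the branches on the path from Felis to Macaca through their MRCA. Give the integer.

The MRCA of Felis and Macaca is the node subtending (((Cavia,Danio),((((Tremarctos,Ursus,Avena),Oryzias),(Colobus,Larix)),(Pseudotsuga,Felis),Sorghum),(Aedes,Acinonyx)),(Nyctereutes,Macaca)).
From Felis up to that node: 4 branches. From Macaca up to the same node: 2 branches. Total: 4 + 2 = 6.

6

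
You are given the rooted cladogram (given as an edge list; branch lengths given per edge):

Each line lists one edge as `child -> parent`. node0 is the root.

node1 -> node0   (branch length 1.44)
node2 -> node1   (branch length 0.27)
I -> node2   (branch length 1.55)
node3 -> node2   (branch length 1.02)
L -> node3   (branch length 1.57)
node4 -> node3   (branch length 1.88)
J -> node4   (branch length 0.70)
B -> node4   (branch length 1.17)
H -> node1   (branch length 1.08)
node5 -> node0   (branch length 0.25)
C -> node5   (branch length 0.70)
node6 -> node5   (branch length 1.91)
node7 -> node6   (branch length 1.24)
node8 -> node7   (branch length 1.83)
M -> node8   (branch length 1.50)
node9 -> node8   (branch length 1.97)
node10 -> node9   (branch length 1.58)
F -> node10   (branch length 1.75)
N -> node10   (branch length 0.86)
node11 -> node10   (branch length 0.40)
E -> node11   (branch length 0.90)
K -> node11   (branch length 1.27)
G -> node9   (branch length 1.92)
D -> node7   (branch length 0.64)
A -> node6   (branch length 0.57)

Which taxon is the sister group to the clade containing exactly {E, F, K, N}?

The clade containing exactly {E, F, K, N} attaches to the tree at the node subtending ((F,N,(E,K)),G).
The other lineage descending from that same node — the sister group — is the single tip G.

G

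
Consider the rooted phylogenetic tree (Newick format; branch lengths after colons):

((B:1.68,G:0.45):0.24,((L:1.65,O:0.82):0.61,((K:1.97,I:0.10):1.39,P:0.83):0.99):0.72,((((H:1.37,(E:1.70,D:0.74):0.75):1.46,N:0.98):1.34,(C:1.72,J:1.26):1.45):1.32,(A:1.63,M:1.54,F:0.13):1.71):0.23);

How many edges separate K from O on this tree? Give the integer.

The MRCA of K and O is the node subtending ((L,O),((K,I),P)).
From K up to that node: 3 branches. From O up to the same node: 2 branches. Total: 3 + 2 = 5.

5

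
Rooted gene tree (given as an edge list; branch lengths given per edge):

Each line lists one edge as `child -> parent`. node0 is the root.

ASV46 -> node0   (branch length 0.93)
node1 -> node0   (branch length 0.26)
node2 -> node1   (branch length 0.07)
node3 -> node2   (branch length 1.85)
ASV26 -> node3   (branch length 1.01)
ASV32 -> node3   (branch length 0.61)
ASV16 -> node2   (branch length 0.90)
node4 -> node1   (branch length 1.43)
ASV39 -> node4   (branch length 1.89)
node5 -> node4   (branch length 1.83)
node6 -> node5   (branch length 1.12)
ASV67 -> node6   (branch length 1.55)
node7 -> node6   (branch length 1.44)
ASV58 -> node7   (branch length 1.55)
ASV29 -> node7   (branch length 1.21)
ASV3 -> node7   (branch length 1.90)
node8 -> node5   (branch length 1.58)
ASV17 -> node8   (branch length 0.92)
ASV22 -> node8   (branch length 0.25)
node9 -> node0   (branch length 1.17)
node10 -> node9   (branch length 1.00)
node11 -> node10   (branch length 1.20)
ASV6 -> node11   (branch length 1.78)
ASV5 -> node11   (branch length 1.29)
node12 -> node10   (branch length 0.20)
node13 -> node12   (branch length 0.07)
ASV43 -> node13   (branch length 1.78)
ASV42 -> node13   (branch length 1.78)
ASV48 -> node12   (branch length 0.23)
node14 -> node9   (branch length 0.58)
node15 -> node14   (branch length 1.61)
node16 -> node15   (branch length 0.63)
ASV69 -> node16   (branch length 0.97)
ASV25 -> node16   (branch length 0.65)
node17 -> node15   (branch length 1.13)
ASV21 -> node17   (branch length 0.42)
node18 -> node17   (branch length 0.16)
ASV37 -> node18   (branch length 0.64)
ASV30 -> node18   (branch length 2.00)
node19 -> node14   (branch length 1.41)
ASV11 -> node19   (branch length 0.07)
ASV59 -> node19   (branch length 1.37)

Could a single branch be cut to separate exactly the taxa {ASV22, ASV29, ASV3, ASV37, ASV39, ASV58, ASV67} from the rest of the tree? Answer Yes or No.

No

The MRCA of the listed taxa is the root, so the smallest clade containing them is the whole tree.
That clade also contains ASV11, ASV16, ASV17, ASV21, ASV25, ASV26, ASV30, ASV32, ASV42, ASV43, ASV46, ASV48, ASV5, ASV59, ASV6, ASV69, which are not in the proposed group, so the group is not monophyletic.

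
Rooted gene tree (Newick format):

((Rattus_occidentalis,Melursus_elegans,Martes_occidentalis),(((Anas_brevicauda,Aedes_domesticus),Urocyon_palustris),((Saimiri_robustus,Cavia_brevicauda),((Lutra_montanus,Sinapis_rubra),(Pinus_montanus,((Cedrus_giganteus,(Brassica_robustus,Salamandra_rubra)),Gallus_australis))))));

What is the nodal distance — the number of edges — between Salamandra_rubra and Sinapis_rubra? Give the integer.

The MRCA of Salamandra_rubra and Sinapis_rubra is the node subtending ((Lutra_montanus,Sinapis_rubra),(Pinus_montanus,((Cedrus_giganteus,(Brassica_robustus,Salamandra_rubra)),Gallus_australis))).
From Salamandra_rubra up to that node: 5 branches. From Sinapis_rubra up to the same node: 2 branches. Total: 5 + 2 = 7.

7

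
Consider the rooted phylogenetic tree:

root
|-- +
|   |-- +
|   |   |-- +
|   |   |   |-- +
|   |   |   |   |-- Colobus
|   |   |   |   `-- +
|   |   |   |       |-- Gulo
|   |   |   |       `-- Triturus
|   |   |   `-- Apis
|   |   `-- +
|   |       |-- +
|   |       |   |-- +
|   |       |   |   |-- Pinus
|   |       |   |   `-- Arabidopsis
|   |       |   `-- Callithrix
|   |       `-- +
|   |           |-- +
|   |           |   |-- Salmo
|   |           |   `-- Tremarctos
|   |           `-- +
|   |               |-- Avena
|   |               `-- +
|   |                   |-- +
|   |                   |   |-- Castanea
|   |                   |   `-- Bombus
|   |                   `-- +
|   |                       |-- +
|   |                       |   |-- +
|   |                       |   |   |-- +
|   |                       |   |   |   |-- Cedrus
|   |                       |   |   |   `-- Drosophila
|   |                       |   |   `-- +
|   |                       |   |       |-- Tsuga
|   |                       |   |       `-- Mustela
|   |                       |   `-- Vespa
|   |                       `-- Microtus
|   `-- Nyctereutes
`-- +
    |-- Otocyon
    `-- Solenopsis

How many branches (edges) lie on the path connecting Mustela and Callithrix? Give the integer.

10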